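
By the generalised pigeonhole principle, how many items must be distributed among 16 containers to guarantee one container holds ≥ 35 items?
n = (35 − 1)·16 + 1 = 545

By the generalised pigeonhole principle, to guarantee some box contains ≥ r objects we need more than (r − 1) · k objects total. Threshold: n = (r − 1) · k + 1. With r = 35 and k = 16: n = 34 · 16 + 1 = 544 + 1 = 545. For n = 544 = 34 · 16, we can put exactly 34 objects in every box, avoiding 35 in any single one — so 545 is tight.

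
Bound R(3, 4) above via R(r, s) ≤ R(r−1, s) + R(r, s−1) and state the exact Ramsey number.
R(3, 4) ≤ R(2, 4) + R(3, 3) = 4 + 6 = 10; exact value R(3, 4) = 9.

The Erdős–Szekeres recurrence R(r, s) ≤ R(r−1, s) + R(r, s−1) applied to (r, s) = (3, 4) gives
  R(3, 4) ≤ R(2, 4) + R(3, 3) = 4 + 6 = 10.
(Recall R(2, k) = k and R is symmetric.) The recurrence is not tight here (it gives 10, but the exact value is R(3, 4) = 9); the tight upper bound requires a sharper argument than the simple recurrence, combined with a lower-bound construction on K_{8}.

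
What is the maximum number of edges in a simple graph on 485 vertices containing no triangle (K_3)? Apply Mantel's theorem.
ex(485, K_3) = ⌊485^2/4⌋ = 58806

Mantel (1907): a triangle-free graph on n vertices has at most ⌊n^2/4⌋ edges, with equality for the complete bipartite graph K_{⌊n/2⌋, ⌈n/2⌉}. For n = 485: ⌊485^2/4⌋ = ⌊235225/4⌋ = 58806. The extremal graph is K_{242, 243}, which has 242·243 = 58806 edges.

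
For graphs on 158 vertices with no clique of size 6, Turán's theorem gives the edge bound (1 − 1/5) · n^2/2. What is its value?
Turán density bound = (4/5) · 158^2/2 = 49928/5 ≈ 9985.6

Turán's theorem: ex(n, K_{r+1}) is achieved by the complete r-partite Turán graph T(n, r) with parts as balanced as possible, and is at most (1 − 1/r) · n^2/2. For r = 5, n = 158: the density bound is (4/5) · 24964/2 = 49928/5 ≈ 9985.6. The integer-valued extremum is e(T(158, 5)) = 9985, which is strictly less than the density bound 49928/5 since 5 ∤ 158 (the parts of T(158, 5) cannot all be equal).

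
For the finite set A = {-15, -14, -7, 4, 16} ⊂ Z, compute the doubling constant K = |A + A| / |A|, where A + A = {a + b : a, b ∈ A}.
K = |A + A| / |A| = 15/5 = 3

Enumerate A + A = {a + b : a, b ∈ A}. With |A| = 5, there are |A|^2 = 25 ordered sum pairs; collecting distinct values, A + A = {-30, -29, -28, -22, -21, -14, -11, -10, -3, 1, 2, 8, 9, 20, 32}, so |A + A| = 15. Thus K = 15/5 = 3. For comparison, the minimum possible |A + A| over all 5-element sets is 2·5 − 1 = 9 (so min K = 9/5), attained only by arithmetic progressions.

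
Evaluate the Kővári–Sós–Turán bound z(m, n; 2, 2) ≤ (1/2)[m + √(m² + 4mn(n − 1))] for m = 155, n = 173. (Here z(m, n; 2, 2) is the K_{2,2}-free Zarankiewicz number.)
z(155, 173; 2, 2) ≤ (1/2)[155 + √(155² + 4·155·173·172)] = (1/2)[155 + √18472745] = 2226.4966

Kővári–Sós–Turán: let r_1, ..., r_155 be the row sums and z = Σ r_i the total number of 1s. Each pair of columns can share at most one row with both entries 1 (else a 2×2 all-ones block appears), so Σ_i C(r_i, 2) ≤ C(173, 2) = 14878. By convexity Σ_i C(r_i, 2) ≥ 155·C(z/155, 2) = z(z − 155)/(2·155), giving z² − 155z − 155·173·172 ≤ 0 and hence z ≤ (1/2)[155 + √(24025 + 4·4612180)] = (1/2)[155 + √18472745] ≈ (1/2)(155 + 4297.9931) = 2226.4966.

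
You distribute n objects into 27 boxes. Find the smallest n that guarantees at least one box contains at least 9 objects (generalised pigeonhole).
n = (9 − 1)·27 + 1 = 217

By the generalised pigeonhole principle, to guarantee some box contains ≥ r objects we need more than (r − 1) · k objects total. Threshold: n = (r − 1) · k + 1. With r = 9 and k = 27: n = 8 · 27 + 1 = 216 + 1 = 217. For n = 216 = 8 · 27, we can put exactly 8 objects in every box, avoiding 9 in any single one — so 217 is tight.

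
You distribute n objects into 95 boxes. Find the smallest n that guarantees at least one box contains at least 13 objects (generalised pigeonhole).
n = (13 − 1)·95 + 1 = 1141

By the generalised pigeonhole principle, to guarantee some box contains ≥ r objects we need more than (r − 1) · k objects total. Threshold: n = (r − 1) · k + 1. With r = 13 and k = 95: n = 12 · 95 + 1 = 1140 + 1 = 1141. For n = 1140 = 12 · 95, we can put exactly 12 objects in every box, avoiding 13 in any single one — so 1141 is tight.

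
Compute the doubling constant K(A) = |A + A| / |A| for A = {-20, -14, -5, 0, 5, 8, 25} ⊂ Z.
K = |A + A| / |A| = 26/7

Enumerate A + A = {a + b : a, b ∈ A}. With |A| = 7, there are |A|^2 = 49 ordered sum pairs; collecting distinct values, A + A = {-40, -34, -28, -25, -20, -19, -15, -14, -12, -10, -9, -6, -5, 0, 3, 5, 8, 10, 11, 13, 16, 20, 25, 30, 33, 50}, so |A + A| = 26. Thus K = 26/7. For comparison, the minimum possible |A + A| over all 7-element sets is 2·7 − 1 = 13 (so min K = 13/7), attained only by arithmetic progressions.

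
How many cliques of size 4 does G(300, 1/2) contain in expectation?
E[# K_4] = C(300, 4) · (1/2)^C(4, 2) = 330791175 / 2^6 = 5168612.109375

For each 4-subset S of vertices (there are C(300, 4) = 330791175 such S), let X_S = 1 if S induces a K_4 (all C(4, 2) = 6 edges present). Then P(X_S = 1) = (1/2)^6 = 1/64. By linearity of expectation, E[# K_4] = C(300, 4) · (1/2)^6 = 330791175 / 64 = 5168612.109375.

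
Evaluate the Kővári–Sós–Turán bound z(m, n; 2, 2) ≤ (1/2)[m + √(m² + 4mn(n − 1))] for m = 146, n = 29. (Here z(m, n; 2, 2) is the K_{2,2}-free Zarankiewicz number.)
z(146, 29; 2, 2) ≤ (1/2)[146 + √(146² + 4·146·29·28)] = (1/2)[146 + √495524] = 424.9673

Kővári–Sós–Turán: let r_1, ..., r_146 be the row sums and z = Σ r_i the total number of 1s. Each pair of columns can share at most one row with both entries 1 (else a 2×2 all-ones block appears), so Σ_i C(r_i, 2) ≤ C(29, 2) = 406. By convexity Σ_i C(r_i, 2) ≥ 146·C(z/146, 2) = z(z − 146)/(2·146), giving z² − 146z − 146·29·28 ≤ 0 and hence z ≤ (1/2)[146 + √(21316 + 4·118552)] = (1/2)[146 + √495524] ≈ (1/2)(146 + 703.9347) = 424.9673.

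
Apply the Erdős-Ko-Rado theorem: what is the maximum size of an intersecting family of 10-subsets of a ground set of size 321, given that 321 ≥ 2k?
max |F| = C(320, 9) = 86554614561546560

The Erdős-Ko-Rado theorem states: for n ≥ 2k, an intersecting family of k-subsets of an n-element set has size at most C(n − 1, k − 1), with equality for 'star' families {A ⊆ [n] : |A| = k, i ∈ A} (fix an element i). For n = 321, k = 10: C(320, 9) = 86554614561546560.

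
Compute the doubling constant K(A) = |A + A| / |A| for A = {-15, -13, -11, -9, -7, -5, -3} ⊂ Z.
K = |A + A| / |A| = 13/7

Enumerate A + A = {a + b : a, b ∈ A}. With |A| = 7, there are |A|^2 = 49 ordered sum pairs; collecting distinct values, A + A = {-30, -28, -26, -24, -22, -20, -18, -16, -14, -12, -10, -8, -6}, so |A + A| = 13. Thus K = 13/7. Here |A + A| = 2|A| − 1 = 13, the minimum possible — so K = 13/7 is minimal, which holds iff A is an arithmetic progression.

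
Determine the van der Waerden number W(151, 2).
W(151, 2) = 151 + 1 = 152

A 2-term AP is any pair of integers, so a monochromatic 2-AP exists iff some colour is used at least twice. With 151 colours, the colouring i ↦ i on {1, ..., 151} uses each colour once, avoiding any monochromatic pair, so W(151, 2) > 151. For {1, ..., 152}, pigeonhole forces two integers of the same colour, which form a monochromatic 2-AP. Hence W(151, 2) = 152.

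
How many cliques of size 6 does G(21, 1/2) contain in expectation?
E[# K_6] = C(21, 6) · (1/2)^C(6, 2) = 54264 / 2^15 = 6783/4096 ≈ 1.656006

For each 6-subset S of vertices (there are C(21, 6) = 54264 such S), let X_S = 1 if S induces a K_6 (all C(6, 2) = 15 edges present). Then P(X_S = 1) = (1/2)^15 = 1/32768. By linearity of expectation, E[# K_6] = C(21, 6) · (1/2)^15 = 54264 / 32768 = 6783/4096 ≈ 1.656006.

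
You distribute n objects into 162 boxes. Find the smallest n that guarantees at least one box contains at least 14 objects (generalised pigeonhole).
n = (14 − 1)·162 + 1 = 2107

By the generalised pigeonhole principle, to guarantee some box contains ≥ r objects we need more than (r − 1) · k objects total. Threshold: n = (r − 1) · k + 1. With r = 14 and k = 162: n = 13 · 162 + 1 = 2106 + 1 = 2107. For n = 2106 = 13 · 162, we can put exactly 13 objects in every box, avoiding 14 in any single one — so 2107 is tight.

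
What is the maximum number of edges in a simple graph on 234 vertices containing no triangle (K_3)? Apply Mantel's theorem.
ex(234, K_3) = ⌊234^2/4⌋ = 13689

Mantel (1907): a triangle-free graph on n vertices has at most ⌊n^2/4⌋ edges, with equality for the complete bipartite graph K_{⌊n/2⌋, ⌈n/2⌉}. For n = 234: ⌊234^2/4⌋ = ⌊54756/4⌋ = 13689. The extremal graph is K_{117, 117}, which has 117·117 = 13689 edges.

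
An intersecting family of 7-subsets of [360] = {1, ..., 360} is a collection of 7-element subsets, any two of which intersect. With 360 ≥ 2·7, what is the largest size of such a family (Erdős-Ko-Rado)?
max |F| = C(359, 6) = 2850984183439

Erdős-Ko-Rado (1961): when n ≥ 2k, max |F| = C(n−1, k−1). The bound is attained by the star {A : i ∈ A} for any fixed i ∈ [n]. Here C(360−1, 7−1) = C(359, 6) = 2850984183439.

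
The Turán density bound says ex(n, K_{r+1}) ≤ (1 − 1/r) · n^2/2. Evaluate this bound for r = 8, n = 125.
Turán density bound = (7/8) · 125^2/2 = 109375/16 ≈ 6835.9375

Turán's theorem: ex(n, K_{r+1}) is achieved by the complete r-partite Turán graph T(n, r) with parts as balanced as possible, and is at most (1 − 1/r) · n^2/2. For r = 8, n = 125: the density bound is (7/8) · 15625/2 = 109375/16 ≈ 6835.9375. The integer-valued extremum is e(T(125, 8)) = 6835, which is strictly less than the density bound 109375/16 since 8 ∤ 125 (the parts of T(125, 8) cannot all be equal).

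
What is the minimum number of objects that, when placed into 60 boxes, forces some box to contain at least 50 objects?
n = (50 − 1)·60 + 1 = 2941

By the generalised pigeonhole principle, to guarantee some box contains ≥ r objects we need more than (r − 1) · k objects total. Threshold: n = (r − 1) · k + 1. With r = 50 and k = 60: n = 49 · 60 + 1 = 2940 + 1 = 2941. For n = 2940 = 49 · 60, we can put exactly 49 objects in every box, avoiding 50 in any single one — so 2941 is tight.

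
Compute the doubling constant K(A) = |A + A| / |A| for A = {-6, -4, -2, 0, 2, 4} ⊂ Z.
K = |A + A| / |A| = 11/6

Enumerate A + A = {a + b : a, b ∈ A}. With |A| = 6, there are |A|^2 = 36 ordered sum pairs; collecting distinct values, A + A = {-12, -10, -8, -6, -4, -2, 0, 2, 4, 6, 8}, so |A + A| = 11. Thus K = 11/6. Here |A + A| = 2|A| − 1 = 11, the minimum possible — so K = 11/6 is minimal, which holds iff A is an arithmetic progression.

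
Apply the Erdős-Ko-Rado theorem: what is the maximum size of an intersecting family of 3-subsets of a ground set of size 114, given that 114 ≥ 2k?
max |F| = C(113, 2) = 6328

Erdős-Ko-Rado (1961): when n ≥ 2k, max |F| = C(n−1, k−1). The bound is attained by the star {A : i ∈ A} for any fixed i ∈ [n]. Here C(114−1, 3−1) = C(113, 2) = 6328.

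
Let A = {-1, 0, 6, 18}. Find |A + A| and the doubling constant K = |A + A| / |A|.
K = |A + A| / |A| = 10/4 = 5/2

Enumerate A + A = {a + b : a, b ∈ A}. With |A| = 4, there are |A|^2 = 16 ordered sum pairs; collecting distinct values, A + A = {-2, -1, 0, 5, 6, 12, 17, 18, 24, 36}, so |A + A| = 10. Thus K = 10/4 = 5/2. For comparison, the minimum possible |A + A| over all 4-element sets is 2·4 − 1 = 7 (so min K = 7/4), attained only by arithmetic progressions.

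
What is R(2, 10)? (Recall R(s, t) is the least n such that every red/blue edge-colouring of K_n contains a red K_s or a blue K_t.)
R(2, 10) = 10

R(2, k) = k for all k ≥ 2: in a 2-colouring of K_k, either some edge is red (a red K_2) or all edges are blue (a blue K_k). And K_{9} coloured all-blue has no blue K_10, so R(2, 10) > 9. Hence R(2, 10) = 10.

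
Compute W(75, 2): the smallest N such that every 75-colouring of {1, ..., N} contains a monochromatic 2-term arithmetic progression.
W(75, 2) = 75 + 1 = 76

A 2-term AP is any pair of integers, so a monochromatic 2-AP exists iff some colour is used at least twice. With 75 colours, the colouring i ↦ i on {1, ..., 75} uses each colour once, avoiding any monochromatic pair, so W(75, 2) > 75. For {1, ..., 76}, pigeonhole forces two integers of the same colour, which form a monochromatic 2-AP. Hence W(75, 2) = 76.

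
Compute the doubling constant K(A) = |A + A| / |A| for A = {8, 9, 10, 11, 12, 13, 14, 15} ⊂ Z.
K = |A + A| / |A| = 15/8

Enumerate A + A = {a + b : a, b ∈ A}. With |A| = 8, there are |A|^2 = 64 ordered sum pairs; collecting distinct values, A + A = {16, 17, 18, 19, 20, 21, 22, 23, 24, 25, 26, 27, 28, 29, 30}, so |A + A| = 15. Thus K = 15/8. Here |A + A| = 2|A| − 1 = 15, the minimum possible — so K = 15/8 is minimal, which holds iff A is an arithmetic progression.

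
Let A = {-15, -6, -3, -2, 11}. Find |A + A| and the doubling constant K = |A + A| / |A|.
K = |A + A| / |A| = 14/5

Enumerate A + A = {a + b : a, b ∈ A}. With |A| = 5, there are |A|^2 = 25 ordered sum pairs; collecting distinct values, A + A = {-30, -21, -18, -17, -12, -9, -8, -6, -5, -4, 5, 8, 9, 22}, so |A + A| = 14. Thus K = 14/5. For comparison, the minimum possible |A + A| over all 5-element sets is 2·5 − 1 = 9 (so min K = 9/5), attained only by arithmetic progressions.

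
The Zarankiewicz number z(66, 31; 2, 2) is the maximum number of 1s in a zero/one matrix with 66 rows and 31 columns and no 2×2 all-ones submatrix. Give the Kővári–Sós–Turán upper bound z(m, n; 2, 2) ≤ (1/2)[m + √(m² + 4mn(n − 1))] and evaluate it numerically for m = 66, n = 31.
z(66, 31; 2, 2) ≤ (1/2)[66 + √(66² + 4·66·31·30)] = (1/2)[66 + √249876] = 282.938

Kővári–Sós–Turán: let r_1, ..., r_66 be the row sums and z = Σ r_i the total number of 1s. Each pair of columns can share at most one row with both entries 1 (else a 2×2 all-ones block appears), so Σ_i C(r_i, 2) ≤ C(31, 2) = 465. By convexity Σ_i C(r_i, 2) ≥ 66·C(z/66, 2) = z(z − 66)/(2·66), giving z² − 66z − 66·31·30 ≤ 0 and hence z ≤ (1/2)[66 + √(4356 + 4·61380)] = (1/2)[66 + √249876] ≈ (1/2)(66 + 499.876) = 282.938.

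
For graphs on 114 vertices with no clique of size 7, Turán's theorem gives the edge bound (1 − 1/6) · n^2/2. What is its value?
Turán density bound = (5/6) · 114^2/2 = 5415

Turán's theorem: ex(n, K_{r+1}) is achieved by the complete r-partite Turán graph T(n, r) with parts as balanced as possible, and is at most (1 − 1/r) · n^2/2. For r = 6, n = 114: the density bound is (5/6) · 12996/2 = 5415. Since 6 ∣ 114, the Turán graph T(114, 6) has parts of equal size 19, and its edge count e(T(114, 6)) = 5415 attains the density bound exactly.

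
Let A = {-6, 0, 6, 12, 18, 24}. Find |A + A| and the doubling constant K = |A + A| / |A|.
K = |A + A| / |A| = 11/6

Enumerate A + A = {a + b : a, b ∈ A}. With |A| = 6, there are |A|^2 = 36 ordered sum pairs; collecting distinct values, A + A = {-12, -6, 0, 6, 12, 18, 24, 30, 36, 42, 48}, so |A + A| = 11. Thus K = 11/6. Here |A + A| = 2|A| − 1 = 11, the minimum possible — so K = 11/6 is minimal, which holds iff A is an arithmetic progression.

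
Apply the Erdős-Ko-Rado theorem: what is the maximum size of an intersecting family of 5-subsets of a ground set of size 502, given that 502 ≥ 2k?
max |F| = C(501, 4) = 2593739625

The Erdős-Ko-Rado theorem states: for n ≥ 2k, an intersecting family of k-subsets of an n-element set has size at most C(n − 1, k − 1), with equality for 'star' families {A ⊆ [n] : |A| = k, i ∈ A} (fix an element i). For n = 502, k = 5: C(501, 4) = 2593739625.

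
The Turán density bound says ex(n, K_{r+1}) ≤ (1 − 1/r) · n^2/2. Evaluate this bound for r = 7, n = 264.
Turán density bound = (6/7) · 264^2/2 = 209088/7 ≈ 29869.7143

Turán's theorem: ex(n, K_{r+1}) is achieved by the complete r-partite Turán graph T(n, r) with parts as balanced as possible, and is at most (1 − 1/r) · n^2/2. For r = 7, n = 264: the density bound is (6/7) · 69696/2 = 209088/7 ≈ 29869.7143. The integer-valued extremum is e(T(264, 7)) = 29869, which is strictly less than the density bound 209088/7 since 7 ∤ 264 (the parts of T(264, 7) cannot all be equal).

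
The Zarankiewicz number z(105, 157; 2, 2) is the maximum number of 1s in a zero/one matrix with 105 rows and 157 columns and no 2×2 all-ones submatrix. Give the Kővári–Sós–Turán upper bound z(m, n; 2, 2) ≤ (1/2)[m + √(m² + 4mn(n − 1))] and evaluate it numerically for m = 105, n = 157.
z(105, 157; 2, 2) ≤ (1/2)[105 + √(105² + 4·105·157·156)] = (1/2)[105 + √10297665] = 1656.9988

Kővári–Sós–Turán: let r_1, ..., r_105 be the row sums and z = Σ r_i the total number of 1s. Each pair of columns can share at most one row with both entries 1 (else a 2×2 all-ones block appears), so Σ_i C(r_i, 2) ≤ C(157, 2) = 12246. By convexity Σ_i C(r_i, 2) ≥ 105·C(z/105, 2) = z(z − 105)/(2·105), giving z² − 105z − 105·157·156 ≤ 0 and hence z ≤ (1/2)[105 + √(11025 + 4·2571660)] = (1/2)[105 + √10297665] ≈ (1/2)(105 + 3208.9975) = 1656.9988.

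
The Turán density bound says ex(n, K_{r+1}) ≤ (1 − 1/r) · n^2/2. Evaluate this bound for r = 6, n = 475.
Turán density bound = (5/6) · 475^2/2 = 1128125/12 ≈ 94010.4167

Turán's theorem: ex(n, K_{r+1}) is achieved by the complete r-partite Turán graph T(n, r) with parts as balanced as possible, and is at most (1 − 1/r) · n^2/2. For r = 6, n = 475: the density bound is (5/6) · 225625/2 = 1128125/12 ≈ 94010.4167. The integer-valued extremum is e(T(475, 6)) = 94010, which is strictly less than the density bound 1128125/12 since 6 ∤ 475 (the parts of T(475, 6) cannot all be equal).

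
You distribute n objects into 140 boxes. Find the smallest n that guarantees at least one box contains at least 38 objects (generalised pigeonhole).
n = (38 − 1)·140 + 1 = 5181

By the generalised pigeonhole principle, to guarantee some box contains ≥ r objects we need more than (r − 1) · k objects total. Threshold: n = (r − 1) · k + 1. With r = 38 and k = 140: n = 37 · 140 + 1 = 5180 + 1 = 5181. For n = 5180 = 37 · 140, we can put exactly 37 objects in every box, avoiding 38 in any single one — so 5181 is tight.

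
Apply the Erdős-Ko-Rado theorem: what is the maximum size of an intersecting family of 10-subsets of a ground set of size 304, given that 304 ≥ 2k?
max |F| = C(303, 9) = 52617706925494425

The Erdős-Ko-Rado theorem states: for n ≥ 2k, an intersecting family of k-subsets of an n-element set has size at most C(n − 1, k − 1), with equality for 'star' families {A ⊆ [n] : |A| = k, i ∈ A} (fix an element i). For n = 304, k = 10: C(303, 9) = 52617706925494425.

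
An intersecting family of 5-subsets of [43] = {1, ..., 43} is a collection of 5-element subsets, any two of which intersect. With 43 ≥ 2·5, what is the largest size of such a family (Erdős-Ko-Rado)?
max |F| = C(42, 4) = 111930

Erdős-Ko-Rado (1961): when n ≥ 2k, max |F| = C(n−1, k−1). The bound is attained by the star {A : i ∈ A} for any fixed i ∈ [n]. Here C(43−1, 5−1) = C(42, 4) = 111930.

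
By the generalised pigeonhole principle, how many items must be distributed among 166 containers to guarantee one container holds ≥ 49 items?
n = (49 − 1)·166 + 1 = 7969

By the generalised pigeonhole principle, to guarantee some box contains ≥ r objects we need more than (r − 1) · k objects total. Threshold: n = (r − 1) · k + 1. With r = 49 and k = 166: n = 48 · 166 + 1 = 7968 + 1 = 7969. For n = 7968 = 48 · 166, we can put exactly 48 objects in every box, avoiding 49 in any single one — so 7969 is tight.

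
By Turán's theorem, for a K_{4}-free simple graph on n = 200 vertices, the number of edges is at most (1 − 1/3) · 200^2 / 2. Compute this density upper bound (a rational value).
Turán density bound = (2/3) · 200^2/2 = 40000/3 ≈ 13333.3333

Turán's theorem: ex(n, K_{r+1}) is achieved by the complete r-partite Turán graph T(n, r) with parts as balanced as possible, and is at most (1 − 1/r) · n^2/2. For r = 3, n = 200: the density bound is (2/3) · 40000/2 = 40000/3 ≈ 13333.3333. The integer-valued extremum is e(T(200, 3)) = 13333, which is strictly less than the density bound 40000/3 since 3 ∤ 200 (the parts of T(200, 3) cannot all be equal).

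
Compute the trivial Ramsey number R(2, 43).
R(2, 43) = 43

R(2, k) = k for all k ≥ 2: in a 2-colouring of K_k, either some edge is red (a red K_2) or all edges are blue (a blue K_k). And K_{42} coloured all-blue has no blue K_43, so R(2, 43) > 42. Hence R(2, 43) = 43.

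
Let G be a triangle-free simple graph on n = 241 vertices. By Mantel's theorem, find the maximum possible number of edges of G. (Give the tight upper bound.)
ex(241, K_3) = ⌊241^2/4⌋ = 14520

Mantel (1907): a triangle-free graph on n vertices has at most ⌊n^2/4⌋ edges, with equality for the complete bipartite graph K_{⌊n/2⌋, ⌈n/2⌉}. For n = 241: ⌊241^2/4⌋ = ⌊58081/4⌋ = 14520. The extremal graph is K_{120, 121}, which has 120·121 = 14520 edges.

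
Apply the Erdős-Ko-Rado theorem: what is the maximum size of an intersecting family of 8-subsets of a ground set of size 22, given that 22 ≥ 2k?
max |F| = C(21, 7) = 116280

Erdős-Ko-Rado (1961): when n ≥ 2k, max |F| = C(n−1, k−1). The bound is attained by the star {A : i ∈ A} for any fixed i ∈ [n]. Here C(22−1, 8−1) = C(21, 7) = 116280.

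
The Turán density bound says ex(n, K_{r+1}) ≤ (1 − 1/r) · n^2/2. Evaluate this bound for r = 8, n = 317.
Turán density bound = (7/8) · 317^2/2 = 703423/16 ≈ 43963.9375

Turán's theorem: ex(n, K_{r+1}) is achieved by the complete r-partite Turán graph T(n, r) with parts as balanced as possible, and is at most (1 − 1/r) · n^2/2. For r = 8, n = 317: the density bound is (7/8) · 100489/2 = 703423/16 ≈ 43963.9375. The integer-valued extremum is e(T(317, 8)) = 43963, which is strictly less than the density bound 703423/16 since 8 ∤ 317 (the parts of T(317, 8) cannot all be equal).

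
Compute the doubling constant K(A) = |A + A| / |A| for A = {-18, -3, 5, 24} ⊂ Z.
K = |A + A| / |A| = 10/4 = 5/2

Enumerate A + A = {a + b : a, b ∈ A}. With |A| = 4, there are |A|^2 = 16 ordered sum pairs; collecting distinct values, A + A = {-36, -21, -13, -6, 2, 6, 10, 21, 29, 48}, so |A + A| = 10. Thus K = 10/4 = 5/2. For comparison, the minimum possible |A + A| over all 4-element sets is 2·4 − 1 = 7 (so min K = 7/4), attained only by arithmetic progressions.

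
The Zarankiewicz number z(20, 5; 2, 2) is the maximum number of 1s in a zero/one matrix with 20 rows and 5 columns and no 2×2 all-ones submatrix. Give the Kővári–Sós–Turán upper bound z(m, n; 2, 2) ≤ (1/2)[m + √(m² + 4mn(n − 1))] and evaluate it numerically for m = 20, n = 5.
z(20, 5; 2, 2) ≤ (1/2)[20 + √(20² + 4·20·5·4)] = (1/2)[20 + √2000] = 32.3607

Kővári–Sós–Turán: let r_1, ..., r_20 be the row sums and z = Σ r_i the total number of 1s. Each pair of columns can share at most one row with both entries 1 (else a 2×2 all-ones block appears), so Σ_i C(r_i, 2) ≤ C(5, 2) = 10. By convexity Σ_i C(r_i, 2) ≥ 20·C(z/20, 2) = z(z − 20)/(2·20), giving z² − 20z − 20·5·4 ≤ 0 and hence z ≤ (1/2)[20 + √(400 + 4·400)] = (1/2)[20 + √2000] ≈ (1/2)(20 + 44.7214) = 32.3607.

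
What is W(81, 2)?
W(81, 2) = 81 + 1 = 82

A 2-term AP is any pair of integers, so a monochromatic 2-AP exists iff some colour is used at least twice. With 81 colours, the colouring i ↦ i on {1, ..., 81} uses each colour once, avoiding any monochromatic pair, so W(81, 2) > 81. For {1, ..., 82}, pigeonhole forces two integers of the same colour, which form a monochromatic 2-AP. Hence W(81, 2) = 82.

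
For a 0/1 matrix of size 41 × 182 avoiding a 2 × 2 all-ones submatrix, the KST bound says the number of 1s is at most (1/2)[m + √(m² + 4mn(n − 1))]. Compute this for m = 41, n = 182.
z(41, 182; 2, 2) ≤ (1/2)[41 + √(41² + 4·41·182·181)] = (1/2)[41 + √5404169] = 1182.8434

Kővári–Sós–Turán: let r_1, ..., r_41 be the row sums and z = Σ r_i the total number of 1s. Each pair of columns can share at most one row with both entries 1 (else a 2×2 all-ones block appears), so Σ_i C(r_i, 2) ≤ C(182, 2) = 16471. By convexity Σ_i C(r_i, 2) ≥ 41·C(z/41, 2) = z(z − 41)/(2·41), giving z² − 41z − 41·182·181 ≤ 0 and hence z ≤ (1/2)[41 + √(1681 + 4·1350622)] = (1/2)[41 + √5404169] ≈ (1/2)(41 + 2324.6869) = 1182.8434.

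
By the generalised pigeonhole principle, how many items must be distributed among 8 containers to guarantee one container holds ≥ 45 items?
n = (45 − 1)·8 + 1 = 353

By the generalised pigeonhole principle, to guarantee some box contains ≥ r objects we need more than (r − 1) · k objects total. Threshold: n = (r − 1) · k + 1. With r = 45 and k = 8: n = 44 · 8 + 1 = 352 + 1 = 353. For n = 352 = 44 · 8, we can put exactly 44 objects in every box, avoiding 45 in any single one — so 353 is tight.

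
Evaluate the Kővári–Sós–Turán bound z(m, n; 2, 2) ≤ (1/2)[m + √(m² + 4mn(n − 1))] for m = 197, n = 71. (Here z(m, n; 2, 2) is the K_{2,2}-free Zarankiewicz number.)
z(197, 71; 2, 2) ≤ (1/2)[197 + √(197² + 4·197·71·70)] = (1/2)[197 + √3955169] = 1092.8803

Kővári–Sós–Turán: let r_1, ..., r_197 be the row sums and z = Σ r_i the total number of 1s. Each pair of columns can share at most one row with both entries 1 (else a 2×2 all-ones block appears), so Σ_i C(r_i, 2) ≤ C(71, 2) = 2485. By convexity Σ_i C(r_i, 2) ≥ 197·C(z/197, 2) = z(z − 197)/(2·197), giving z² − 197z − 197·71·70 ≤ 0 and hence z ≤ (1/2)[197 + √(38809 + 4·979090)] = (1/2)[197 + √3955169] ≈ (1/2)(197 + 1988.7607) = 1092.8803.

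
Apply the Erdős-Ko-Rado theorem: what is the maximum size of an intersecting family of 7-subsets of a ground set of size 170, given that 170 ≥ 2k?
max |F| = C(169, 6) = 29581203652

Erdős-Ko-Rado (1961): when n ≥ 2k, max |F| = C(n−1, k−1). The bound is attained by the star {A : i ∈ A} for any fixed i ∈ [n]. Here C(170−1, 7−1) = C(169, 6) = 29581203652.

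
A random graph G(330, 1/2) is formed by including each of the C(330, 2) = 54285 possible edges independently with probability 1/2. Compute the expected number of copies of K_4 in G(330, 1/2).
E[# K_4] = C(330, 4) · (1/2)^C(4, 2) = 485199330 / 2^6 = 242599665/32 = 7581239.53125

For each 4-subset S of vertices (there are C(330, 4) = 485199330 such S), let X_S = 1 if S induces a K_4 (all C(4, 2) = 6 edges present). Then P(X_S = 1) = (1/2)^6 = 1/64. By linearity of expectation, E[# K_4] = C(330, 4) · (1/2)^6 = 485199330 / 64 = 242599665/32 = 7581239.53125.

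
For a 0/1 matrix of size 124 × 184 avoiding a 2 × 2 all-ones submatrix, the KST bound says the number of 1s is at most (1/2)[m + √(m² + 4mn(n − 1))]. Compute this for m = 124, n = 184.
z(124, 184; 2, 2) ≤ (1/2)[124 + √(124² + 4·124·184·183)] = (1/2)[124 + √16716688] = 2106.3023

Kővári–Sós–Turán: let r_1, ..., r_124 be the row sums and z = Σ r_i the total number of 1s. Each pair of columns can share at most one row with both entries 1 (else a 2×2 all-ones block appears), so Σ_i C(r_i, 2) ≤ C(184, 2) = 16836. By convexity Σ_i C(r_i, 2) ≥ 124·C(z/124, 2) = z(z − 124)/(2·124), giving z² − 124z − 124·184·183 ≤ 0 and hence z ≤ (1/2)[124 + √(15376 + 4·4175328)] = (1/2)[124 + √16716688] ≈ (1/2)(124 + 4088.6047) = 2106.3023.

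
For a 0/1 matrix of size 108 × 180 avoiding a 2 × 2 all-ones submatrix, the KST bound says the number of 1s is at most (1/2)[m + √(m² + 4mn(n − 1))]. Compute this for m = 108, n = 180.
z(108, 180; 2, 2) ≤ (1/2)[108 + √(108² + 4·108·180·179)] = (1/2)[108 + √13930704] = 1920.1929

Kővári–Sós–Turán: let r_1, ..., r_108 be the row sums and z = Σ r_i the total number of 1s. Each pair of columns can share at most one row with both entries 1 (else a 2×2 all-ones block appears), so Σ_i C(r_i, 2) ≤ C(180, 2) = 16110. By convexity Σ_i C(r_i, 2) ≥ 108·C(z/108, 2) = z(z − 108)/(2·108), giving z² − 108z − 108·180·179 ≤ 0 and hence z ≤ (1/2)[108 + √(11664 + 4·3479760)] = (1/2)[108 + √13930704] ≈ (1/2)(108 + 3732.3858) = 1920.1929.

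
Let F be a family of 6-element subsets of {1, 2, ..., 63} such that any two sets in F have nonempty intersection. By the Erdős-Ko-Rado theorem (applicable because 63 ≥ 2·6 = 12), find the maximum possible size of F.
max |F| = C(62, 5) = 6471002

Erdős-Ko-Rado (1961): when n ≥ 2k, max |F| = C(n−1, k−1). The bound is attained by the star {A : i ∈ A} for any fixed i ∈ [n]. Here C(63−1, 6−1) = C(62, 5) = 6471002.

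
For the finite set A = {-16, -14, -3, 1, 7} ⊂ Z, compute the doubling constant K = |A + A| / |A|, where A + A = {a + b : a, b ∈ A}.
K = |A + A| / |A| = 15/5 = 3

Enumerate A + A = {a + b : a, b ∈ A}. With |A| = 5, there are |A|^2 = 25 ordered sum pairs; collecting distinct values, A + A = {-32, -30, -28, -19, -17, -15, -13, -9, -7, -6, -2, 2, 4, 8, 14}, so |A + A| = 15. Thus K = 15/5 = 3. For comparison, the minimum possible |A + A| over all 5-element sets is 2·5 − 1 = 9 (so min K = 9/5), attained only by arithmetic progressions.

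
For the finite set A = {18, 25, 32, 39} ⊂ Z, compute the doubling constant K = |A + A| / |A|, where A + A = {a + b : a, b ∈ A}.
K = |A + A| / |A| = 7/4

Enumerate A + A = {a + b : a, b ∈ A}. With |A| = 4, there are |A|^2 = 16 ordered sum pairs; collecting distinct values, A + A = {36, 43, 50, 57, 64, 71, 78}, so |A + A| = 7. Thus K = 7/4. Here |A + A| = 2|A| − 1 = 7, the minimum possible — so K = 7/4 is minimal, which holds iff A is an arithmetic progression.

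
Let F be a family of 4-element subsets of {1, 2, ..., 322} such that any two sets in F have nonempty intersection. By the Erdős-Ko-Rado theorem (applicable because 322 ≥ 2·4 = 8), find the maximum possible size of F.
max |F| = C(321, 3) = 5461280

Erdős-Ko-Rado (1961): when n ≥ 2k, max |F| = C(n−1, k−1). The bound is attained by the star {A : i ∈ A} for any fixed i ∈ [n]. Here C(322−1, 4−1) = C(321, 3) = 5461280.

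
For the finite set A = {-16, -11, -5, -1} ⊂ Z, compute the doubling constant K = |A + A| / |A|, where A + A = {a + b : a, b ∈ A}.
K = |A + A| / |A| = 10/4 = 5/2

Enumerate A + A = {a + b : a, b ∈ A}. With |A| = 4, there are |A|^2 = 16 ordered sum pairs; collecting distinct values, A + A = {-32, -27, -22, -21, -17, -16, -12, -10, -6, -2}, so |A + A| = 10. Thus K = 10/4 = 5/2. For comparison, the minimum possible |A + A| over all 4-element sets is 2·4 − 1 = 7 (so min K = 7/4), attained only by arithmetic progressions.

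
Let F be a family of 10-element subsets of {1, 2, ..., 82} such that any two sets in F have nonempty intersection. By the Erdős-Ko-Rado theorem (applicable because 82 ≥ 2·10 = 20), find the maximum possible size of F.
max |F| = C(81, 9) = 260887834350

The Erdős-Ko-Rado theorem states: for n ≥ 2k, an intersecting family of k-subsets of an n-element set has size at most C(n − 1, k − 1), with equality for 'star' families {A ⊆ [n] : |A| = k, i ∈ A} (fix an element i). For n = 82, k = 10: C(81, 9) = 260887834350.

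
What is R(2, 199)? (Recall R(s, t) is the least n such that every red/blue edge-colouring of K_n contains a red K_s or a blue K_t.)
R(2, 199) = 199

R(2, k) = k for all k ≥ 2: in a 2-colouring of K_k, either some edge is red (a red K_2) or all edges are blue (a blue K_k). And K_{198} coloured all-blue has no blue K_199, so R(2, 199) > 198. Hence R(2, 199) = 199.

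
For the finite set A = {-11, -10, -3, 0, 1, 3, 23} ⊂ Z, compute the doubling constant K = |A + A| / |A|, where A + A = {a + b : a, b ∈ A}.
K = |A + A| / |A| = 26/7

Enumerate A + A = {a + b : a, b ∈ A}. With |A| = 7, there are |A|^2 = 49 ordered sum pairs; collecting distinct values, A + A = {-22, -21, -20, -14, -13, -11, -10, -9, -8, -7, -6, -3, -2, 0, 1, 2, 3, 4, 6, 12, 13, 20, 23, 24, 26, 46}, so |A + A| = 26. Thus K = 26/7. For comparison, the minimum possible |A + A| over all 7-element sets is 2·7 − 1 = 13 (so min K = 13/7), attained only by arithmetic progressions.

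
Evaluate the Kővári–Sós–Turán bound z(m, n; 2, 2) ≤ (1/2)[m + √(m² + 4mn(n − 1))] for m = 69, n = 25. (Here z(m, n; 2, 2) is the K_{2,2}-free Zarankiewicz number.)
z(69, 25; 2, 2) ≤ (1/2)[69 + √(69² + 4·69·25·24)] = (1/2)[69 + √170361] = 240.8741

Kővári–Sós–Turán: let r_1, ..., r_69 be the row sums and z = Σ r_i the total number of 1s. Each pair of columns can share at most one row with both entries 1 (else a 2×2 all-ones block appears), so Σ_i C(r_i, 2) ≤ C(25, 2) = 300. By convexity Σ_i C(r_i, 2) ≥ 69·C(z/69, 2) = z(z − 69)/(2·69), giving z² − 69z − 69·25·24 ≤ 0 and hence z ≤ (1/2)[69 + √(4761 + 4·41400)] = (1/2)[69 + √170361] ≈ (1/2)(69 + 412.7481) = 240.8741.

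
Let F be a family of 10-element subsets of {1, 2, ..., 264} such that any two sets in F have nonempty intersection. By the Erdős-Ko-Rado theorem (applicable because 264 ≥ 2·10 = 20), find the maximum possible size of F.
max |F| = C(263, 9) = 14445766855151840

The Erdős-Ko-Rado theorem states: for n ≥ 2k, an intersecting family of k-subsets of an n-element set has size at most C(n − 1, k − 1), with equality for 'star' families {A ⊆ [n] : |A| = k, i ∈ A} (fix an element i). For n = 264, k = 10: C(263, 9) = 14445766855151840.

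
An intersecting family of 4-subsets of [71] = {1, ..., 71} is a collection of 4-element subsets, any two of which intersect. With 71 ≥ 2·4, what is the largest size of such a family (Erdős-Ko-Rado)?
max |F| = C(70, 3) = 54740

The Erdős-Ko-Rado theorem states: for n ≥ 2k, an intersecting family of k-subsets of an n-element set has size at most C(n − 1, k − 1), with equality for 'star' families {A ⊆ [n] : |A| = k, i ∈ A} (fix an element i). For n = 71, k = 4: C(70, 3) = 54740.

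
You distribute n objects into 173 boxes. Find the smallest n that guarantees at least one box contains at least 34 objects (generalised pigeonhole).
n = (34 − 1)·173 + 1 = 5710

By the generalised pigeonhole principle, to guarantee some box contains ≥ r objects we need more than (r − 1) · k objects total. Threshold: n = (r − 1) · k + 1. With r = 34 and k = 173: n = 33 · 173 + 1 = 5709 + 1 = 5710. For n = 5709 = 33 · 173, we can put exactly 33 objects in every box, avoiding 34 in any single one — so 5710 is tight.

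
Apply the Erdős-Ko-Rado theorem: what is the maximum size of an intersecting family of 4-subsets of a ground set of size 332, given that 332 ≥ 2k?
max |F| = C(331, 3) = 5989445

Erdős-Ko-Rado (1961): when n ≥ 2k, max |F| = C(n−1, k−1). The bound is attained by the star {A : i ∈ A} for any fixed i ∈ [n]. Here C(332−1, 4−1) = C(331, 3) = 5989445.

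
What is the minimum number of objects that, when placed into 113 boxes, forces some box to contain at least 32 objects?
n = (32 − 1)·113 + 1 = 3504

By the generalised pigeonhole principle, to guarantee some box contains ≥ r objects we need more than (r − 1) · k objects total. Threshold: n = (r − 1) · k + 1. With r = 32 and k = 113: n = 31 · 113 + 1 = 3503 + 1 = 3504. For n = 3503 = 31 · 113, we can put exactly 31 objects in every box, avoiding 32 in any single one — so 3504 is tight.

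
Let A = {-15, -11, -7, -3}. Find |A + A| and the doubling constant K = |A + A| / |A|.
K = |A + A| / |A| = 7/4

Enumerate A + A = {a + b : a, b ∈ A}. With |A| = 4, there are |A|^2 = 16 ordered sum pairs; collecting distinct values, A + A = {-30, -26, -22, -18, -14, -10, -6}, so |A + A| = 7. Thus K = 7/4. Here |A + A| = 2|A| − 1 = 7, the minimum possible — so K = 7/4 is minimal, which holds iff A is an arithmetic progression.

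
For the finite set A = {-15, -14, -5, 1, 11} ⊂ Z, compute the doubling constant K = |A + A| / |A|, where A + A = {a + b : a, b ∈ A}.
K = |A + A| / |A| = 14/5

Enumerate A + A = {a + b : a, b ∈ A}. With |A| = 5, there are |A|^2 = 25 ordered sum pairs; collecting distinct values, A + A = {-30, -29, -28, -20, -19, -14, -13, -10, -4, -3, 2, 6, 12, 22}, so |A + A| = 14. Thus K = 14/5. For comparison, the minimum possible |A + A| over all 5-element sets is 2·5 − 1 = 9 (so min K = 9/5), attained only by arithmetic progressions.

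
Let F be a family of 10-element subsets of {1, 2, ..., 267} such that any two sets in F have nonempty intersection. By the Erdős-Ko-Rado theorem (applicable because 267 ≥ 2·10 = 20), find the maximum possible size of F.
max |F| = C(266, 9) = 16023551101247690

The Erdős-Ko-Rado theorem states: for n ≥ 2k, an intersecting family of k-subsets of an n-element set has size at most C(n − 1, k − 1), with equality for 'star' families {A ⊆ [n] : |A| = k, i ∈ A} (fix an element i). For n = 267, k = 10: C(266, 9) = 16023551101247690.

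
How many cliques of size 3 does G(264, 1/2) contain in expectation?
E[# K_3] = C(264, 3) · (1/2)^C(3, 2) = 3031864 / 2^3 = 378983

For each 3-subset S of vertices (there are C(264, 3) = 3031864 such S), let X_S = 1 if S induces a K_3 (all C(3, 2) = 3 edges present). Then P(X_S = 1) = (1/2)^3 = 1/8. By linearity of expectation, E[# K_3] = C(264, 3) · (1/2)^3 = 3031864 / 8 = 378983.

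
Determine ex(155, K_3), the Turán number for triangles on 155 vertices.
ex(155, K_3) = ⌊155^2/4⌋ = 6006

Mantel (1907): a triangle-free graph on n vertices has at most ⌊n^2/4⌋ edges, with equality for the complete bipartite graph K_{⌊n/2⌋, ⌈n/2⌉}. For n = 155: ⌊155^2/4⌋ = ⌊24025/4⌋ = 6006. The extremal graph is K_{77, 78}, which has 77·78 = 6006 edges.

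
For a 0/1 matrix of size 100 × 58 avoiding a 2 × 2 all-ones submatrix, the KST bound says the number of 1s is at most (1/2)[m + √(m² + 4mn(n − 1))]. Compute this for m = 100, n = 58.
z(100, 58; 2, 2) ≤ (1/2)[100 + √(100² + 4·100·58·57)] = (1/2)[100 + √1332400] = 627.1482

Kővári–Sós–Turán: let r_1, ..., r_100 be the row sums and z = Σ r_i the total number of 1s. Each pair of columns can share at most one row with both entries 1 (else a 2×2 all-ones block appears), so Σ_i C(r_i, 2) ≤ C(58, 2) = 1653. By convexity Σ_i C(r_i, 2) ≥ 100·C(z/100, 2) = z(z − 100)/(2·100), giving z² − 100z − 100·58·57 ≤ 0 and hence z ≤ (1/2)[100 + √(10000 + 4·330600)] = (1/2)[100 + √1332400] ≈ (1/2)(100 + 1154.2963) = 627.1482.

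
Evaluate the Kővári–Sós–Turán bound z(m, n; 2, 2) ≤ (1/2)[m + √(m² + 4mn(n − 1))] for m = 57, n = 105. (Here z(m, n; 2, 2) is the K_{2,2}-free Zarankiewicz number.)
z(57, 105; 2, 2) ≤ (1/2)[57 + √(57² + 4·57·105·104)] = (1/2)[57 + √2493009] = 817.9633

Kővári–Sós–Turán: let r_1, ..., r_57 be the row sums and z = Σ r_i the total number of 1s. Each pair of columns can share at most one row with both entries 1 (else a 2×2 all-ones block appears), so Σ_i C(r_i, 2) ≤ C(105, 2) = 5460. By convexity Σ_i C(r_i, 2) ≥ 57·C(z/57, 2) = z(z − 57)/(2·57), giving z² − 57z − 57·105·104 ≤ 0 and hence z ≤ (1/2)[57 + √(3249 + 4·622440)] = (1/2)[57 + √2493009] ≈ (1/2)(57 + 1578.9265) = 817.9633.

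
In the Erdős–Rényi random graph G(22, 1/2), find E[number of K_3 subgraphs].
E[# K_3] = C(22, 3) · (1/2)^C(3, 2) = 1540 / 2^3 = 385/2 = 192.5

For each 3-subset S of vertices (there are C(22, 3) = 1540 such S), let X_S = 1 if S induces a K_3 (all C(3, 2) = 3 edges present). Then P(X_S = 1) = (1/2)^3 = 1/8. By linearity of expectation, E[# K_3] = C(22, 3) · (1/2)^3 = 1540 / 8 = 385/2 = 192.5.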